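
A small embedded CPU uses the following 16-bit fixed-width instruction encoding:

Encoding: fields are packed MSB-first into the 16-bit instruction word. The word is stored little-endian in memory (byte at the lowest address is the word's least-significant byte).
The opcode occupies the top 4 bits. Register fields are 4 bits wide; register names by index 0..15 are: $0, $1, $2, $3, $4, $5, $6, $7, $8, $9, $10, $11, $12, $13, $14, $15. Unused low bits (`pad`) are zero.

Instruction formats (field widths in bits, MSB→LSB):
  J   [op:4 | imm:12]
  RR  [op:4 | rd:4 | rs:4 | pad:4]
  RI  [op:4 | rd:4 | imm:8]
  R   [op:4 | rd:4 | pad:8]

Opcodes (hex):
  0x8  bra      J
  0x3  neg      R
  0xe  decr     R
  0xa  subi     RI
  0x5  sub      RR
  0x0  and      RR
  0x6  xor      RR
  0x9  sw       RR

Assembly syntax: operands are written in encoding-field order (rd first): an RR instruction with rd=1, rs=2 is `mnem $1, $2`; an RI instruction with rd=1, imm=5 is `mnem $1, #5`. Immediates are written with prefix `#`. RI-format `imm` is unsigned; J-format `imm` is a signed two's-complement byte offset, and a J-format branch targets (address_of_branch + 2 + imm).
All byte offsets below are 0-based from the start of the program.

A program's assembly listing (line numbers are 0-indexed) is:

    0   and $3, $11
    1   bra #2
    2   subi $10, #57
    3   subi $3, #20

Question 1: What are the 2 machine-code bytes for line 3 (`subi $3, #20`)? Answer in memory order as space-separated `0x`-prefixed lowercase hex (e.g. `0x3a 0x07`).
3. subi fields op=0xa:4|rd=3:4|imm=20:8 → word a314h → 14 a3

0x14 0xa3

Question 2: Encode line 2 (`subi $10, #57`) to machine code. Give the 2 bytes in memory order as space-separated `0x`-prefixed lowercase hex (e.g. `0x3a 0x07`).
line 2 (subi): pack op=0xa:4|rd=10:4|imm=57:8 = 0xaa39; little→ 39 aa

0x39 0xaa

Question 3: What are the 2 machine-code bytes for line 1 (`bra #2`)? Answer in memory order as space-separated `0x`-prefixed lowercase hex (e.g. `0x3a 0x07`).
line 1 (bra): pack op=0x8:4|imm=2:12 = 0x8002; little→ 02 80

0x02 0x80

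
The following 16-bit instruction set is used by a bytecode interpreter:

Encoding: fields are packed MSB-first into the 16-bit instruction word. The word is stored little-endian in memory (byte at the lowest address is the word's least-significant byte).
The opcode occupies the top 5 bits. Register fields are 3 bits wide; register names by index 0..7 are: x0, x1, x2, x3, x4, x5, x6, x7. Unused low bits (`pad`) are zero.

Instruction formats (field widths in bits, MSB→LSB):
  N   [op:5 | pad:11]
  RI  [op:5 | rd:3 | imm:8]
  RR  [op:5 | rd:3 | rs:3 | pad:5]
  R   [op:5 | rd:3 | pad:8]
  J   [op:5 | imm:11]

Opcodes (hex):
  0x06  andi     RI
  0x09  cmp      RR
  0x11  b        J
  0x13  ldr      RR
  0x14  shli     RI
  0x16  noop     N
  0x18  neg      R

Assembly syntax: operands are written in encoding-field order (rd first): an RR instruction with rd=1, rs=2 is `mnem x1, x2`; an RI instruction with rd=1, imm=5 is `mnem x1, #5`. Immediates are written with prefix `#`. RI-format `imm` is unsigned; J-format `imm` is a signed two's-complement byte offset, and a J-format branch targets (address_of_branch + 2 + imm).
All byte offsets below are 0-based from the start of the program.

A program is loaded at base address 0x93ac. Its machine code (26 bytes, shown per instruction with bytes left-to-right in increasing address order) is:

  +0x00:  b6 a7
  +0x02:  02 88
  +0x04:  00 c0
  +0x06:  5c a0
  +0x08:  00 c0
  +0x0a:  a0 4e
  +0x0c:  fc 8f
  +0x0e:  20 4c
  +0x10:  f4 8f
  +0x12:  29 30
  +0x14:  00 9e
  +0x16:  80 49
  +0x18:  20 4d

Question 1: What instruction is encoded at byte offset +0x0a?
+0x0a: a0 4e ⇒ word 0x4ea0 (little)
  top 5b → 0x9 → cmp [RR]
  [10:8] rd=6 = x6
  [7:5] rs=5 = x5

cmp x6, x5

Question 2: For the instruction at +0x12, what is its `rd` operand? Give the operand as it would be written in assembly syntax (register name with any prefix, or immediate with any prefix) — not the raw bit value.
x0

+0x12: 29 30 ⇒ word 0x3029 (little)
  top 5b → 0x6 → andi [RI]
  rd: (w>>8)&0x7=0x0 → x0
  imm: (w>>0)&0xff=0x29 → #41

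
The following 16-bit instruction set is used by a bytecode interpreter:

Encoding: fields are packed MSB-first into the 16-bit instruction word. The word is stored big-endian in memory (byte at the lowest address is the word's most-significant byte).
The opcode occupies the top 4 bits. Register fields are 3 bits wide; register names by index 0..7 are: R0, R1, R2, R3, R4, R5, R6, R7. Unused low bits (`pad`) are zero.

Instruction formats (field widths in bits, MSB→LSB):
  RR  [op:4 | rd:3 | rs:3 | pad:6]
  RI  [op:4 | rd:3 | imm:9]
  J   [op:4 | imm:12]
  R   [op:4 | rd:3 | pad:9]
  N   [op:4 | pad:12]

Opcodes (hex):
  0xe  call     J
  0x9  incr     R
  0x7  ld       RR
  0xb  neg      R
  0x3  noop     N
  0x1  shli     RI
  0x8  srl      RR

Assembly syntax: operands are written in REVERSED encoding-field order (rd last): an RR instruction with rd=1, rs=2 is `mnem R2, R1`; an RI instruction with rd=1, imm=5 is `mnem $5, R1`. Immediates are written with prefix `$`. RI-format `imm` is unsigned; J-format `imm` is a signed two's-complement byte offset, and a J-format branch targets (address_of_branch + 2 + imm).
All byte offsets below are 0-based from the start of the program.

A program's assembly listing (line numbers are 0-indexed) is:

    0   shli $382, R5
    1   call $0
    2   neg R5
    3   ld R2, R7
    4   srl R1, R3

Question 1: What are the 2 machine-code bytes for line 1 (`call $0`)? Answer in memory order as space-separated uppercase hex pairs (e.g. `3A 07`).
L1: call op=0xe:4|imm=0:12 ⇒ 0xe000 ⇒ big e0 00

E0 00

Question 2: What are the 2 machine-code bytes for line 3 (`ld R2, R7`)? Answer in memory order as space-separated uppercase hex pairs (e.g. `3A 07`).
3. ld fields op=0x7:4|rd=7:3|rs=2:3|pad=0:6 → word 7e80h → 7e 80

7E 80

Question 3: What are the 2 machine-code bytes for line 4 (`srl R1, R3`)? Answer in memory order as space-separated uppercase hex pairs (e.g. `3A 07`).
86 40

line 4 (srl): pack op=0x8:4|rd=3:3|rs=1:3|pad=0:6 = 0x8640; big→ 86 40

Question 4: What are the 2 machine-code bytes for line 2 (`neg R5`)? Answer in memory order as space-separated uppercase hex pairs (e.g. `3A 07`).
BA 00

line 2 (neg): pack op=0xb:4|rd=5:3|pad=0:9 = 0xba00; big→ ba 00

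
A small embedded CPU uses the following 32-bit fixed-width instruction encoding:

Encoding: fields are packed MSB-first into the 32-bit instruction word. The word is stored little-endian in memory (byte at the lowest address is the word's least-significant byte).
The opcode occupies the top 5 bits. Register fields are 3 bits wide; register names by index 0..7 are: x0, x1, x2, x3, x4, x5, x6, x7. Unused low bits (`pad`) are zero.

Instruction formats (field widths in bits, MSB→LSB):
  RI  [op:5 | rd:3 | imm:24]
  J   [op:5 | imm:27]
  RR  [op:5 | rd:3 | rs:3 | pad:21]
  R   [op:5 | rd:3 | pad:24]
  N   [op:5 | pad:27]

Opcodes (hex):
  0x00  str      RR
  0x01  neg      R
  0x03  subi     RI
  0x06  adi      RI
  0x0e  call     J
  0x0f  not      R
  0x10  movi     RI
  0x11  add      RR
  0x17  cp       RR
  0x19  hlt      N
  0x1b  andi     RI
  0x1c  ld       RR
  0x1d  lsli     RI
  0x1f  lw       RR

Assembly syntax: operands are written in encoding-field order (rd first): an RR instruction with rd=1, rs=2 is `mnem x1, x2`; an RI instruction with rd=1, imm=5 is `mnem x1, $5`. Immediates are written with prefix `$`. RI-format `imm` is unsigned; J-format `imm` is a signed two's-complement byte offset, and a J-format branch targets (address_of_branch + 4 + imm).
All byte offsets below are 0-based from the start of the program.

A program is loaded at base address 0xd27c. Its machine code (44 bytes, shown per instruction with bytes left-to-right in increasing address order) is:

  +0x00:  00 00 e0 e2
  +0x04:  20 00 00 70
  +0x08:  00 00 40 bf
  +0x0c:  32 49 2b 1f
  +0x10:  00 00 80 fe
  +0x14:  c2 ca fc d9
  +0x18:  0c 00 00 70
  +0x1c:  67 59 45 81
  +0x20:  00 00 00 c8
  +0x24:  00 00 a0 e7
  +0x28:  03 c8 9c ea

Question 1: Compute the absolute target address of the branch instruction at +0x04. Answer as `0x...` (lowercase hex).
0xd2a4

@+04  little-endian(20 00 00 70) = 0x70000020
  op=0x70000020>>27=0xe ⇒ call (J)
  imm: (w>>0)&0x7ffffff=0x20 → $32
  target = base 0xd27c + off 0x04 + 4 + imm 32 = 0xd2a4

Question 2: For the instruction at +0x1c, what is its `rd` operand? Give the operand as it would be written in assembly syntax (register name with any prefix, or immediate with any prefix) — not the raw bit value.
x1

[1c] 67 59 45 81 → 0x81455967
  opcode bits[31:27]=0x10: movi/RI
  rd@[26:24]=0x1 ⇒ x1
  imm@[23:0]=0x455967 ⇒ $4544871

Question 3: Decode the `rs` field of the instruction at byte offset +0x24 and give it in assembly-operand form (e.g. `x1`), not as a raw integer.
x5

@+24  little-endian(00 00 a0 e7) = 0xe7a00000
  opcode bits[31:27]=0x1c: ld/RR
  rd: (w>>24)&0x7=0x7 → x7
  rs: (w>>21)&0x7=0x5 → x5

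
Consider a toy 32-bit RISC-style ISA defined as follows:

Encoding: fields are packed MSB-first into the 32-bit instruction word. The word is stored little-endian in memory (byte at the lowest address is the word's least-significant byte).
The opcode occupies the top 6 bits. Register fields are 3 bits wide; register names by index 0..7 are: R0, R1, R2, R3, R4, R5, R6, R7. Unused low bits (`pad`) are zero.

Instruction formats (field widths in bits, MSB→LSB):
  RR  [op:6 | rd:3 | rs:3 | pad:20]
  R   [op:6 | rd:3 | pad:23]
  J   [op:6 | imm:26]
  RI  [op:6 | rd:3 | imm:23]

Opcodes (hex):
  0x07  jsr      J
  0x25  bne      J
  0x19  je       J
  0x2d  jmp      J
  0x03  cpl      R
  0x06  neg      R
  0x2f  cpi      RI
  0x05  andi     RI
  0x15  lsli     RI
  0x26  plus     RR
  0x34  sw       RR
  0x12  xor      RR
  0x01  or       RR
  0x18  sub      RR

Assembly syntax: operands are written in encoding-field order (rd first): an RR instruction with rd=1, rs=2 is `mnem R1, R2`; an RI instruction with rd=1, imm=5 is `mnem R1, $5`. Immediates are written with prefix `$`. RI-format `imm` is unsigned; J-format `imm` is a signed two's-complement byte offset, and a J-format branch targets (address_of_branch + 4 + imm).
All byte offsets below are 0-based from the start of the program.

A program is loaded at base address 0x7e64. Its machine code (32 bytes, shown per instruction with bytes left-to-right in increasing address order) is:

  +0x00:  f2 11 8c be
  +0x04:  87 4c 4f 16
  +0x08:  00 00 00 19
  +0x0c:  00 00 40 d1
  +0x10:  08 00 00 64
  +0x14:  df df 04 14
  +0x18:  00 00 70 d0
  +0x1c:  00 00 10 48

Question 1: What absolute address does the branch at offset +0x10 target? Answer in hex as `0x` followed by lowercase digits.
0x7e80

+0x10: 08 00 00 64 ⇒ word 0x64000008 (little)
  top 6b → 0x19 → je [J]
  imm@[25:0]=0x8 ⇒ $8
  target = base 0x7e64 + off 0x10 + 4 + imm 8 = 0x7e80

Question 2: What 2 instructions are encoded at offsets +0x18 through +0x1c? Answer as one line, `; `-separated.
sw R0, R7; xor R0, R1

@+18  little-endian(00 00 70 d0) = 0xd0700000
  op=0xd0700000>>26=0x34 ⇒ sw (RR)
  rd: (w>>23)&0x7=0x0 → R0
  rs: (w>>20)&0x7=0x7 → R7
@+1c  little-endian(00 00 10 48) = 0x48100000
  op=0x48100000>>26=0x12 ⇒ xor (RR)
  rd: (w>>23)&0x7=0x0 → R0
  rs: (w>>20)&0x7=0x1 → R1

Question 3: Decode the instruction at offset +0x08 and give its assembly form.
off 0x08: read 00 00 00 19 as little → 0x19000000
  op=0x19000000>>26=0x6 ⇒ neg (R)
  rd: (w>>23)&0x7=0x2 → R2

neg R2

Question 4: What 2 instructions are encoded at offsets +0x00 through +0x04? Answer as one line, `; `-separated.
cpi R5, $791026; andi R4, $5196935

+0x00: f2 11 8c be ⇒ word 0xbe8c11f2 (little)
  top 6b → 0x2f → cpi [RI]
  rd: (w>>23)&0x7=0x5 → R5
  imm: (w>>0)&0x7fffff=0xc11f2 → $791026
+0x04: 87 4c 4f 16 ⇒ word 0x164f4c87 (little)
  top 6b → 0x5 → andi [RI]
  rd: (w>>23)&0x7=0x4 → R4
  imm: (w>>0)&0x7fffff=0x4f4c87 → $5196935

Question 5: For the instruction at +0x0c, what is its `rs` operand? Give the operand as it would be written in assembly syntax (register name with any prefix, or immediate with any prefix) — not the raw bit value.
R4

[0c] 00 00 40 d1 → 0xd1400000
  op=0xd1400000>>26=0x34 ⇒ sw (RR)
  [25:23] rd=2 = R2
  [22:20] rs=4 = R4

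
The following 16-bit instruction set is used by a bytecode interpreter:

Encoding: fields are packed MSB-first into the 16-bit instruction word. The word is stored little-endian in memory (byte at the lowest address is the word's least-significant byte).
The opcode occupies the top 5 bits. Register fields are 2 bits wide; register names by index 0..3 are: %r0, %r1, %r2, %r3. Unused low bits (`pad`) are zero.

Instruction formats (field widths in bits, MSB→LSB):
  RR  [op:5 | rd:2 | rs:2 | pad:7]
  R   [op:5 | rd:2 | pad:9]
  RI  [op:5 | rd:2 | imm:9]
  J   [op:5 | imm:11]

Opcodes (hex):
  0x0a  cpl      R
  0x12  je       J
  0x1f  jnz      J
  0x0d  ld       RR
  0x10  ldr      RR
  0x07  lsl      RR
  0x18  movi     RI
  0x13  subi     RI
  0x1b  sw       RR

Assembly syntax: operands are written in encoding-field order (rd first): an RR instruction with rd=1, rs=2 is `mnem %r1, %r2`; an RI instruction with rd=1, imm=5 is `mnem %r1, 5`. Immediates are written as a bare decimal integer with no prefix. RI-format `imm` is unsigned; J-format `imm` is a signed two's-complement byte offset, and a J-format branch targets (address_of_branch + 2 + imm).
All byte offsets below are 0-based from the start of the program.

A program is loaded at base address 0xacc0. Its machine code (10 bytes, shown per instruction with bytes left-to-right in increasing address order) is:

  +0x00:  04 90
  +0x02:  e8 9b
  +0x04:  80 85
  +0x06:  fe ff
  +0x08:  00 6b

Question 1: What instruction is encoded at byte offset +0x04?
ldr %r2, %r3

[04] 80 85 → 0x8580
  top 5b → 0x10 → ldr [RR]
  [10:9] rd=2 = %r2
  [8:7] rs=3 = %r3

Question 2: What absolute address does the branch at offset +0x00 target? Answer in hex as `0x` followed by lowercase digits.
[00] 04 90 → 0x9004
  op=0x9004>>11=0x12 ⇒ je (J)
  [10:0] imm=4 = 4
  target = base 0xacc0 + off 0x00 + 2 + imm 4 = 0xacc6

0xacc6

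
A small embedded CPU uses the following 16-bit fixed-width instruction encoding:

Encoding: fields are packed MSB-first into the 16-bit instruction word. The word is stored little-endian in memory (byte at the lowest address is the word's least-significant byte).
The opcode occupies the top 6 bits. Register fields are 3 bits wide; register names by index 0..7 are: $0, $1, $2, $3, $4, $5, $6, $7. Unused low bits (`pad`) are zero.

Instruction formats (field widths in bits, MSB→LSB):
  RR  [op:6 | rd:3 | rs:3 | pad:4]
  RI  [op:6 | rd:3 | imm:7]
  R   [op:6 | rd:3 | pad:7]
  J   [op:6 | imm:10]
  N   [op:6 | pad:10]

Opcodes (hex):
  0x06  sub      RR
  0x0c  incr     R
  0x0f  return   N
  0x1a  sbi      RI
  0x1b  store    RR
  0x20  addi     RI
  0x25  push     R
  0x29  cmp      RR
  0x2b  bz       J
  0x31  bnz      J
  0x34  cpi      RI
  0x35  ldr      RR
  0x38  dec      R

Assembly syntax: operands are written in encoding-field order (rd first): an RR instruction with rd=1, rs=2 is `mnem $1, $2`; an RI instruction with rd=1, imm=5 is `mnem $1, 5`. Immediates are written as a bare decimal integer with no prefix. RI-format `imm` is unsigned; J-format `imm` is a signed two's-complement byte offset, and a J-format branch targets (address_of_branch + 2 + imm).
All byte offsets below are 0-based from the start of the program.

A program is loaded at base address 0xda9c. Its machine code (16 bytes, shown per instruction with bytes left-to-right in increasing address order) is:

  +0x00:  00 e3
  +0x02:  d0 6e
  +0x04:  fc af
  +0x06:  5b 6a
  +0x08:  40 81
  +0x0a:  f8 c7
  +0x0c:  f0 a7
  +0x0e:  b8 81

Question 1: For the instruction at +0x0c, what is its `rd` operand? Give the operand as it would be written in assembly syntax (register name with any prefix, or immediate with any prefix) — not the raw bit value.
$7

off 0x0c: read f0 a7 as little → 0xa7f0
  top 6b → 0x29 → cmp [RR]
  rd@[9:7]=0x7 ⇒ $7
  rs@[6:4]=0x7 ⇒ $7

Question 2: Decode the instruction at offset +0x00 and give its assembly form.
off 0x00: read 00 e3 as little → 0xe300
  op=0xe300>>10=0x38 ⇒ dec (R)
  rd@[9:7]=0x6 ⇒ $6

dec $6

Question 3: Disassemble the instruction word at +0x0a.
[0a] f8 c7 → 0xc7f8
  opcode bits[15:10]=0x31: bnz/J
  imm@[9:0]=0x3f8 (s10→-8) ⇒ -8

bnz -8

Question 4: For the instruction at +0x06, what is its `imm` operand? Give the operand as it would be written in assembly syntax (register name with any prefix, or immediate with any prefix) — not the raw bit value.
91

+0x06: 5b 6a ⇒ word 0x6a5b (little)
  op=0x6a5b>>10=0x1a ⇒ sbi (RI)
  rd: (w>>7)&0x7=0x4 → $4
  imm: (w>>0)&0x7f=0x5b → 91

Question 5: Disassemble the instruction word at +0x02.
[02] d0 6e → 0x6ed0
  op=0x6ed0>>10=0x1b ⇒ store (RR)
  rd@[9:7]=0x5 ⇒ $5
  rs@[6:4]=0x5 ⇒ $5

store $5, $5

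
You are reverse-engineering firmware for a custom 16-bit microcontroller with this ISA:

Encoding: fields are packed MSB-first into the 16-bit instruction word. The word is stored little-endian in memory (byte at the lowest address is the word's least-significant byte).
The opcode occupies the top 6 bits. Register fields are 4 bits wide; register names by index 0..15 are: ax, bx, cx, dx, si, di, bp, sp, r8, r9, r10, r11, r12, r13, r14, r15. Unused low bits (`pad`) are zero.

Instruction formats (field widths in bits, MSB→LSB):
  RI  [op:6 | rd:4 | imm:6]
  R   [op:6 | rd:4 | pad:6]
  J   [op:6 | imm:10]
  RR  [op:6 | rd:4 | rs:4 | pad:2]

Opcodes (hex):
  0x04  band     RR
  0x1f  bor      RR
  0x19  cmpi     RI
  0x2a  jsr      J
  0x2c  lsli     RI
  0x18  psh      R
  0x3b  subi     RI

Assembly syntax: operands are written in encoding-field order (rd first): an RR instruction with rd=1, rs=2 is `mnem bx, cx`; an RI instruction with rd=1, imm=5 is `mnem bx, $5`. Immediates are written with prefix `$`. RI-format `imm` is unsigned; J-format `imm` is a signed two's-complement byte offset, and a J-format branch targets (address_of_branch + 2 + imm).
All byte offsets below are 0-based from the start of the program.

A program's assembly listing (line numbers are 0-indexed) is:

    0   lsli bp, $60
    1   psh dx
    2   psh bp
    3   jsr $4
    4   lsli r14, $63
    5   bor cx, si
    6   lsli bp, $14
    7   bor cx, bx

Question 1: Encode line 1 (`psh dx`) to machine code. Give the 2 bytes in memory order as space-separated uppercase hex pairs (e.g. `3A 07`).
line 1 (psh): pack op=0x18:6|rd=3:4|pad=0:6 = 0x60c0; little→ c0 60

C0 60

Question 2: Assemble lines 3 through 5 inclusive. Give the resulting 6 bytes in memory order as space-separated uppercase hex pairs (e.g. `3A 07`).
04 A8 BF B3 90 7C

L3: jsr op=0x2a:6|imm=4:10 ⇒ 0xa804 ⇒ little 04 a8
L4: lsli op=0x2c:6|rd=14:4|imm=63:6 ⇒ 0xb3bf ⇒ little bf b3
L5: bor op=0x1f:6|rd=2:4|rs=4:4|pad=0:2 ⇒ 0x7c90 ⇒ little 90 7c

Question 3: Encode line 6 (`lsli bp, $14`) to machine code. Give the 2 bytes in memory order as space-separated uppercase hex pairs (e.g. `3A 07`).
L6: lsli op=0x2c:6|rd=6:4|imm=14:6 ⇒ 0xb18e ⇒ little 8e b1

8E B1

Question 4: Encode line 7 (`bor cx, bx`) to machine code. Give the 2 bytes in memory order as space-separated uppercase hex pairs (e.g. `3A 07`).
7. bor fields op=0x1f:6|rd=2:4|rs=1:4|pad=0:2 → word 7c84h → 84 7c

84 7C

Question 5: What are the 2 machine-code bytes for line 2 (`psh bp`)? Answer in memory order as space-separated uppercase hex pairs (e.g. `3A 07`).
line 2 (psh): pack op=0x18:6|rd=6:4|pad=0:6 = 0x6180; little→ 80 61

80 61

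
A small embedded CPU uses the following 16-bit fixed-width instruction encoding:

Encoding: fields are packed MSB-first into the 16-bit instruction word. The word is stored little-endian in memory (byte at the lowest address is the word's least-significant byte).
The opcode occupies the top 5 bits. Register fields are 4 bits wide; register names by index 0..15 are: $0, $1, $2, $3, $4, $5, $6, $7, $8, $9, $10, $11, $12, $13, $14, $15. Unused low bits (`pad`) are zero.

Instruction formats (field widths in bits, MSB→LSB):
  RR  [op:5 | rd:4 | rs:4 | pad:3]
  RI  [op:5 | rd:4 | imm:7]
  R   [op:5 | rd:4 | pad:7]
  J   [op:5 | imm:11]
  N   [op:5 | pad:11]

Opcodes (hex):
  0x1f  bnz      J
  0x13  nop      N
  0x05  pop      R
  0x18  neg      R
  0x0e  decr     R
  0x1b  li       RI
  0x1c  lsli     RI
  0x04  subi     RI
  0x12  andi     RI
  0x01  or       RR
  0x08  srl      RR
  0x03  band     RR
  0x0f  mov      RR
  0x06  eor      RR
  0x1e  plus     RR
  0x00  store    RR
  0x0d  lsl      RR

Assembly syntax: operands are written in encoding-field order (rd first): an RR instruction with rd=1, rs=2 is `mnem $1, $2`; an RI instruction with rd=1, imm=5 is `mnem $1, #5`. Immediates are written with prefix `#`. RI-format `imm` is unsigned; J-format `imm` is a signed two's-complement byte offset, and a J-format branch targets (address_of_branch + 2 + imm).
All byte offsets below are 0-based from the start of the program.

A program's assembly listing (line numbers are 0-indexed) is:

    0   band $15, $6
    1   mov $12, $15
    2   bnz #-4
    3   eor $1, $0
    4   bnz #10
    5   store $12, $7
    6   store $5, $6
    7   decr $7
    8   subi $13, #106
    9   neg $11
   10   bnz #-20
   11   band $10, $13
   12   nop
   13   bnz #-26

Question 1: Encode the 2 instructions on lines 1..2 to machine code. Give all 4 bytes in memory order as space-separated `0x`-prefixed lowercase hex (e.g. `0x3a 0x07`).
L1: mov op=0xf:5|rd=12:4|rs=15:4|pad=0:3 ⇒ 0x7e78 ⇒ little 78 7e
L2: bnz op=0x1f:5|imm=-4:11 ⇒ 0xfffc ⇒ little fc ff

0x78 0x7e 0xfc 0xff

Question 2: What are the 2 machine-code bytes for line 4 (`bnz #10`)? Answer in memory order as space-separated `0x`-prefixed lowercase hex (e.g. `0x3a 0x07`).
0x0a 0xf8

4. bnz fields op=0x1f:5|imm=10:11 → word f80ah → 0a f8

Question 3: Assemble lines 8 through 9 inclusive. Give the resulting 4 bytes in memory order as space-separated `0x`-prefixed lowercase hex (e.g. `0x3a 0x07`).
line 8 (subi): pack op=0x4:5|rd=13:4|imm=106:7 = 0x26ea; little→ ea 26
line 9 (neg): pack op=0x18:5|rd=11:4|pad=0:7 = 0xc580; little→ 80 c5

0xea 0x26 0x80 0xc5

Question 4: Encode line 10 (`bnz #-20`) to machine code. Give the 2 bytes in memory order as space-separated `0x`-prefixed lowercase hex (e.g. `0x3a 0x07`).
0xec 0xff

L10: bnz op=0x1f:5|imm=-20:11 ⇒ 0xffec ⇒ little ec ff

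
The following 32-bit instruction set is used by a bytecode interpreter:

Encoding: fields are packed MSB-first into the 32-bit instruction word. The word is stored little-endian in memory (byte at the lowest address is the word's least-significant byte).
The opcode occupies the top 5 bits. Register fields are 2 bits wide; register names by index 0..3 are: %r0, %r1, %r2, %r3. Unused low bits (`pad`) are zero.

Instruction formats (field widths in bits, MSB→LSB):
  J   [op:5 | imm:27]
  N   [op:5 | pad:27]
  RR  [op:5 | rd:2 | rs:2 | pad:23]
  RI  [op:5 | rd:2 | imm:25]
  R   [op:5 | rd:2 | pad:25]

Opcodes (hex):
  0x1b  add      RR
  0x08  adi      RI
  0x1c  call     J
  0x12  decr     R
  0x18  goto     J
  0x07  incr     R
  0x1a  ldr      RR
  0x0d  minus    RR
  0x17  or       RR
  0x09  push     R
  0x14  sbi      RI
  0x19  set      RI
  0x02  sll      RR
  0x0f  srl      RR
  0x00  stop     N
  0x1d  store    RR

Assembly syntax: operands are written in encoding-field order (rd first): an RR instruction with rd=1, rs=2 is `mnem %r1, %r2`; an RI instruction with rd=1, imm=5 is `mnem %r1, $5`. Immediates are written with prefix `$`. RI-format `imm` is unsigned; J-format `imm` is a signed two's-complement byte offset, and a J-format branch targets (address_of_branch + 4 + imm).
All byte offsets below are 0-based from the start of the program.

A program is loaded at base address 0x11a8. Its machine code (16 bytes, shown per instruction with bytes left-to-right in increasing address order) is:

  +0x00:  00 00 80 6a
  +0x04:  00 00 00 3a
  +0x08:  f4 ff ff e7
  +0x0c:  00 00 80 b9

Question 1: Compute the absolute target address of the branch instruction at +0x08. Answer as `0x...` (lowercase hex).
0x11a8

+0x08: f4 ff ff e7 ⇒ word 0xe7fffff4 (little)
  top 5b → 0x1c → call [J]
  [26:0] imm=134217716 (s27→-12) = $-12
  target = base 0x11a8 + off 0x08 + 4 + imm -12 = 0x11a8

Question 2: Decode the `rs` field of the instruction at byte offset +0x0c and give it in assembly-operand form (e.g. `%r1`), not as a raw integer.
%r3

off 0x0c: read 00 00 80 b9 as little → 0xb9800000
  op=0xb9800000>>27=0x17 ⇒ or (RR)
  [26:25] rd=0 = %r0
  [24:23] rs=3 = %r3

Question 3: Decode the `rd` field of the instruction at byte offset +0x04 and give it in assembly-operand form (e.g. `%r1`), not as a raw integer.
off 0x04: read 00 00 00 3a as little → 0x3a000000
  opcode bits[31:27]=0x7: incr/R
  rd: (w>>25)&0x3=0x1 → %r1

%r1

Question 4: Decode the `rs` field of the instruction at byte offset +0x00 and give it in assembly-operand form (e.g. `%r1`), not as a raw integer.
[00] 00 00 80 6a → 0x6a800000
  opcode bits[31:27]=0xd: minus/RR
  [26:25] rd=1 = %r1
  [24:23] rs=1 = %r1

%r1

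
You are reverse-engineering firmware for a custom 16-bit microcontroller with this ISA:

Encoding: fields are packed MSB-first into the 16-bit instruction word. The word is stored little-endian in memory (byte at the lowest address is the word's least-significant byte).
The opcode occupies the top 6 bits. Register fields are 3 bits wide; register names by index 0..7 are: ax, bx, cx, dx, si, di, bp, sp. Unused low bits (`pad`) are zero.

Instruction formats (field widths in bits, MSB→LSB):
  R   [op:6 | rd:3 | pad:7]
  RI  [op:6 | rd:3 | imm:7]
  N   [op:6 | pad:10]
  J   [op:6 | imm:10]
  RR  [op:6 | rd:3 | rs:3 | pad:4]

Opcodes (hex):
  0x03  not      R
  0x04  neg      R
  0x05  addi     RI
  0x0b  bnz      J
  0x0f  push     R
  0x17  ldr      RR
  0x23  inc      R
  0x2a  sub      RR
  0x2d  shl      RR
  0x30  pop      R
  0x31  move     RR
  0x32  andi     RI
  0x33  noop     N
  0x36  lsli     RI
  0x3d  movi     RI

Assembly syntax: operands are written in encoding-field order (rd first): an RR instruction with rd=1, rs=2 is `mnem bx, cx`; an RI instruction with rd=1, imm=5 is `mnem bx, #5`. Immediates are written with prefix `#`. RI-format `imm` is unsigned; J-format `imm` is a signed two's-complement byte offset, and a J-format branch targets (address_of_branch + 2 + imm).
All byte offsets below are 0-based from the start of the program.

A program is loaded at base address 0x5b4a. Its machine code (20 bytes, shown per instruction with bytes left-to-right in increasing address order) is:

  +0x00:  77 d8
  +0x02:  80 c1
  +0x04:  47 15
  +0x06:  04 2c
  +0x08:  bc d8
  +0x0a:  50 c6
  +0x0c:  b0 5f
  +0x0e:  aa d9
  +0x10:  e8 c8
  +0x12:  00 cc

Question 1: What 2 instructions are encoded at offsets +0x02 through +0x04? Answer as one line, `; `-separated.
@+02  little-endian(80 c1) = 0xc180
  top 6b → 0x30 → pop [R]
  rd@[9:7]=0x3 ⇒ dx
@+04  little-endian(47 15) = 0x1547
  top 6b → 0x5 → addi [RI]
  rd@[9:7]=0x2 ⇒ cx
  imm@[6:0]=0x47 ⇒ #71

pop dx; addi cx, #71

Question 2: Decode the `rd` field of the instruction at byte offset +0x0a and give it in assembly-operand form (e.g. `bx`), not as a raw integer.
si

+0x0a: 50 c6 ⇒ word 0xc650 (little)
  op=0xc650>>10=0x31 ⇒ move (RR)
  rd@[9:7]=0x4 ⇒ si
  rs@[6:4]=0x5 ⇒ di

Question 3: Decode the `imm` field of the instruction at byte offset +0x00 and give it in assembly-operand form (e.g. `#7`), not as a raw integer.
#119

+0x00: 77 d8 ⇒ word 0xd877 (little)
  top 6b → 0x36 → lsli [RI]
  rd@[9:7]=0x0 ⇒ ax
  imm@[6:0]=0x77 ⇒ #119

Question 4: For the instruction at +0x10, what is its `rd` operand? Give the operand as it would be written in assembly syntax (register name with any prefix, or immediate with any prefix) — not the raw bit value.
@+10  little-endian(e8 c8) = 0xc8e8
  top 6b → 0x32 → andi [RI]
  [9:7] rd=1 = bx
  [6:0] imm=104 = #104

bx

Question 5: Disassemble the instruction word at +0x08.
@+08  little-endian(bc d8) = 0xd8bc
  op=0xd8bc>>10=0x36 ⇒ lsli (RI)
  rd@[9:7]=0x1 ⇒ bx
  imm@[6:0]=0x3c ⇒ #60

lsli bx, #60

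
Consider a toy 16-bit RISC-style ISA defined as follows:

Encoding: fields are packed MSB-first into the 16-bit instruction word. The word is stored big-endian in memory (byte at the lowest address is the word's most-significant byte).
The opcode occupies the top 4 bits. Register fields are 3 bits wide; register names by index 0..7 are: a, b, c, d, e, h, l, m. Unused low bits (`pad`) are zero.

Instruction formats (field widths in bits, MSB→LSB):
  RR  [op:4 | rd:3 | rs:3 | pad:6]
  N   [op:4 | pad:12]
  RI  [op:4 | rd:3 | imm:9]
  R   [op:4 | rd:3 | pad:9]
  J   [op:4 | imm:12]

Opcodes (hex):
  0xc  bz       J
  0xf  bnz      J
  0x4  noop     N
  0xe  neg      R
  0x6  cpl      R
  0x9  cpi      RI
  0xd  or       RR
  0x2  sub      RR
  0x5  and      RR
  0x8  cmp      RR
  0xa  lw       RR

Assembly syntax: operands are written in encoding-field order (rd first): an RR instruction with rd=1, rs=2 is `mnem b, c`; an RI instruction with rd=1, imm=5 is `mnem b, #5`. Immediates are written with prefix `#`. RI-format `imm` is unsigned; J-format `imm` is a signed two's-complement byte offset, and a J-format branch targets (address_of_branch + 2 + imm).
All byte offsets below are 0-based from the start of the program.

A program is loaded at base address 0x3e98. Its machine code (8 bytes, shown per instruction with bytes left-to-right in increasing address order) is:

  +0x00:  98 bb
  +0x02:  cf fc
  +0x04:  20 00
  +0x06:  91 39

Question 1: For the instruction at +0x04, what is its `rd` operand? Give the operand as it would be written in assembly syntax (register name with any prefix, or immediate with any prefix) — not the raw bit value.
a

off 0x04: read 20 00 as big → 0x2000
  opcode bits[15:12]=0x2: sub/RR
  [11:9] rd=0 = a
  [8:6] rs=0 = a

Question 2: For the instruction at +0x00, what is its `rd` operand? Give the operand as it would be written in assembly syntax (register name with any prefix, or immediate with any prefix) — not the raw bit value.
e

off 0x00: read 98 bb as big → 0x98bb
  opcode bits[15:12]=0x9: cpi/RI
  rd@[11:9]=0x4 ⇒ e
  imm@[8:0]=0xbb ⇒ #187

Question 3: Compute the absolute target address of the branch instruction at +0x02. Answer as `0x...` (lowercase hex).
off 0x02: read cf fc as big → 0xcffc
  top 4b → 0xc → bz [J]
  [11:0] imm=4092 (s12→-4) = #-4
  target = base 0x3e98 + off 0x02 + 2 + imm -4 = 0x3e98

0x3e98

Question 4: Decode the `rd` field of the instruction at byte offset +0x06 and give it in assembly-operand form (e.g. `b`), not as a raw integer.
@+06  big-endian(91 39) = 0x9139
  opcode bits[15:12]=0x9: cpi/RI
  [11:9] rd=0 = a
  [8:0] imm=313 = #313

a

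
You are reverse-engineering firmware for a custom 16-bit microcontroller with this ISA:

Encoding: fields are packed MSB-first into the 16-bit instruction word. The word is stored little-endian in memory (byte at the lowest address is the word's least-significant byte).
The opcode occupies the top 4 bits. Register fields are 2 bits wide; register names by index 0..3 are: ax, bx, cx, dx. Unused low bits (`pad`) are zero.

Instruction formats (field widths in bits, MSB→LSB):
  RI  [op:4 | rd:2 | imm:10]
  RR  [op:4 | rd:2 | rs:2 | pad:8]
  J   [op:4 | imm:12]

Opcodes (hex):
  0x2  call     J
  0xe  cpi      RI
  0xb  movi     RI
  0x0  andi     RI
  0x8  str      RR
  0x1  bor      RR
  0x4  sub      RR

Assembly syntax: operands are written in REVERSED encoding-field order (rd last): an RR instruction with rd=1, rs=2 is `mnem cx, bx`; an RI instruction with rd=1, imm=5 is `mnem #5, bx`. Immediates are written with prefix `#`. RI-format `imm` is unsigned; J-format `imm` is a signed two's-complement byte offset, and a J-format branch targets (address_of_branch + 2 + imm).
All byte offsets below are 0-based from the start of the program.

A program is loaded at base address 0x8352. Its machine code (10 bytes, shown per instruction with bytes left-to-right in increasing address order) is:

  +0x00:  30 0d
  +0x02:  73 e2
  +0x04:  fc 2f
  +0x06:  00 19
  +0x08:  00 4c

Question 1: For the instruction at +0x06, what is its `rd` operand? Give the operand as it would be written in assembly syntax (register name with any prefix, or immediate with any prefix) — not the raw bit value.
cx

[06] 00 19 → 0x1900
  op=0x1900>>12=0x1 ⇒ bor (RR)
  rd@[11:10]=0x2 ⇒ cx
  rs@[9:8]=0x1 ⇒ bx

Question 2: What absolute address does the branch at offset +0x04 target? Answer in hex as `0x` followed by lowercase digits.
+0x04: fc 2f ⇒ word 0x2ffc (little)
  op=0x2ffc>>12=0x2 ⇒ call (J)
  [11:0] imm=4092 (s12→-4) = #-4
  target = base 0x8352 + off 0x04 + 2 + imm -4 = 0x8354

0x8354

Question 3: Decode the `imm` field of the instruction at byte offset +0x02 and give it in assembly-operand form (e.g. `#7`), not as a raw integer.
[02] 73 e2 → 0xe273
  op=0xe273>>12=0xe ⇒ cpi (RI)
  rd@[11:10]=0x0 ⇒ ax
  imm@[9:0]=0x273 ⇒ #627

#627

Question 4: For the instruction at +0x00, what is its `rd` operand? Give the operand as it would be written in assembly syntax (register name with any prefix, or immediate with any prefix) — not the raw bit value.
dx

+0x00: 30 0d ⇒ word 0x0d30 (little)
  opcode bits[15:12]=0x0: andi/RI
  rd@[11:10]=0x3 ⇒ dx
  imm@[9:0]=0x130 ⇒ #304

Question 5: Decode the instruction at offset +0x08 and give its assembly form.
sub ax, dx

off 0x08: read 00 4c as little → 0x4c00
  op=0x4c00>>12=0x4 ⇒ sub (RR)
  [11:10] rd=3 = dx
  [9:8] rs=0 = ax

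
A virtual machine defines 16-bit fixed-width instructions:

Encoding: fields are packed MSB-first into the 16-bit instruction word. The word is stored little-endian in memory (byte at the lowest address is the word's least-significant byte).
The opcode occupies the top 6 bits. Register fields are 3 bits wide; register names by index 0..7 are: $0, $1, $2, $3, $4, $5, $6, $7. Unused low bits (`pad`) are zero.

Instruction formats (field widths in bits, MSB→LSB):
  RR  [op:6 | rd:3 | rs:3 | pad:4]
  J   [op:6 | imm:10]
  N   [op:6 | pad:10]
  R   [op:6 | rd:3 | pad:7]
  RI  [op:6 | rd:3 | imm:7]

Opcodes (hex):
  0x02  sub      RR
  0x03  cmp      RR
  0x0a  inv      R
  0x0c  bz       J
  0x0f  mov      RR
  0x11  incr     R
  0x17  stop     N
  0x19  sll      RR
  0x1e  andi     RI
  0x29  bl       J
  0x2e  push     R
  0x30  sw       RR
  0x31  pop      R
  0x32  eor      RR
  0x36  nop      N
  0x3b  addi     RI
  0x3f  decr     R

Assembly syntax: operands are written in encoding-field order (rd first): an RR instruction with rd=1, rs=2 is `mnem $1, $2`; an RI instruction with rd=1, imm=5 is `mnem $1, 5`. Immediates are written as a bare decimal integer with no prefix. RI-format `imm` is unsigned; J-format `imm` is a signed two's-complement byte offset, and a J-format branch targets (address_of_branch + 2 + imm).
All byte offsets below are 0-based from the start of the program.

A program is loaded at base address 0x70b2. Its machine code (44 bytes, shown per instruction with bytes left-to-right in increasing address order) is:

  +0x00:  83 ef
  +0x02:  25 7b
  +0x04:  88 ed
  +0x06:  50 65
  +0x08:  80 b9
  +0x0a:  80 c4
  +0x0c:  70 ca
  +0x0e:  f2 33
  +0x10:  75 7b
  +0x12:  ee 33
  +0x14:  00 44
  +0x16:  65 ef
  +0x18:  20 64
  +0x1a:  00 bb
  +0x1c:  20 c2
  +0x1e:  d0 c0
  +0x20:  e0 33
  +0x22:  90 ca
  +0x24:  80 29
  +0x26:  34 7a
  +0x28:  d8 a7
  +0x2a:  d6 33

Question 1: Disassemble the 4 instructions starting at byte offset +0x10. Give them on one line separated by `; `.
[10] 75 7b → 0x7b75
  opcode bits[15:10]=0x1e: andi/RI
  [9:7] rd=6 = $6
  [6:0] imm=117 = 117
[12] ee 33 → 0x33ee
  opcode bits[15:10]=0xc: bz/J
  [9:0] imm=1006 (s10→-18) = -18
[14] 00 44 → 0x4400
  opcode bits[15:10]=0x11: incr/R
  [9:7] rd=0 = $0
[16] 65 ef → 0xef65
  opcode bits[15:10]=0x3b: addi/RI
  [9:7] rd=6 = $6
  [6:0] imm=101 = 101

andi $6, 117; bz -18; incr $0; addi $6, 101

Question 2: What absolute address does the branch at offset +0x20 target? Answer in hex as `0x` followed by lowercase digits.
0x70b4

@+20  little-endian(e0 33) = 0x33e0
  opcode bits[15:10]=0xc: bz/J
  imm@[9:0]=0x3e0 (s10→-32) ⇒ -32
  target = base 0x70b2 + off 0x20 + 2 + imm -32 = 0x70b4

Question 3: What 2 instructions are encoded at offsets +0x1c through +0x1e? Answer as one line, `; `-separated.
@+1c  little-endian(20 c2) = 0xc220
  op=0xc220>>10=0x30 ⇒ sw (RR)
  rd: (w>>7)&0x7=0x4 → $4
  rs: (w>>4)&0x7=0x2 → $2
@+1e  little-endian(d0 c0) = 0xc0d0
  op=0xc0d0>>10=0x30 ⇒ sw (RR)
  rd: (w>>7)&0x7=0x1 → $1
  rs: (w>>4)&0x7=0x5 → $5

sw $4, $2; sw $1, $5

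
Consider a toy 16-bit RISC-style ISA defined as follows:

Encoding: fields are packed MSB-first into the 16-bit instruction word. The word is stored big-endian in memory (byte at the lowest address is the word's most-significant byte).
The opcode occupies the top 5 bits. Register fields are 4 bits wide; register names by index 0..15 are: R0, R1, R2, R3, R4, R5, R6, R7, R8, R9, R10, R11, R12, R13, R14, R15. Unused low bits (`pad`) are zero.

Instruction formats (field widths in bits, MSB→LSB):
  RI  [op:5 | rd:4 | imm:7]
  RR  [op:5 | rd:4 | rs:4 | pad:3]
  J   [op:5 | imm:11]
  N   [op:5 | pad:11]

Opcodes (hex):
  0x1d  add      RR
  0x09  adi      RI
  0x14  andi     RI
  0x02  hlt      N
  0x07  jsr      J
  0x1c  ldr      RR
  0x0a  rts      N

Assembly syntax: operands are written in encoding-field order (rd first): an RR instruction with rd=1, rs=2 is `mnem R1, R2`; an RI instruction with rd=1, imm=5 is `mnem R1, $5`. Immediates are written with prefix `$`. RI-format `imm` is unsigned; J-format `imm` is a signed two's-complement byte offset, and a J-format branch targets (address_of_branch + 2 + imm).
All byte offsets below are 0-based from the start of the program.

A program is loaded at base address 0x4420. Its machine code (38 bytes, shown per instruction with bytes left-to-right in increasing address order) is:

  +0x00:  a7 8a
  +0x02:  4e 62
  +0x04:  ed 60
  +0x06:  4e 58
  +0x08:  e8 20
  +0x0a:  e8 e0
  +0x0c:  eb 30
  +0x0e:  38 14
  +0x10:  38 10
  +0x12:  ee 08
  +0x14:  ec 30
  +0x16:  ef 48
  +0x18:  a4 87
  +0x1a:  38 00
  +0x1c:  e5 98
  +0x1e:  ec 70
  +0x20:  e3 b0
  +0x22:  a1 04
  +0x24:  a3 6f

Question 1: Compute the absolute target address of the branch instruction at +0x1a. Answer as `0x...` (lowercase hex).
@+1a  big-endian(38 00) = 0x3800
  top 5b → 0x7 → jsr [J]
  [10:0] imm=0 = $0
  target = base 0x4420 + off 0x1a + 2 + imm 0 = 0x443c

0x443c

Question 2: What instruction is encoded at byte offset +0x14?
@+14  big-endian(ec 30) = 0xec30
  opcode bits[15:11]=0x1d: add/RR
  rd@[10:7]=0x8 ⇒ R8
  rs@[6:3]=0x6 ⇒ R6

add R8, R6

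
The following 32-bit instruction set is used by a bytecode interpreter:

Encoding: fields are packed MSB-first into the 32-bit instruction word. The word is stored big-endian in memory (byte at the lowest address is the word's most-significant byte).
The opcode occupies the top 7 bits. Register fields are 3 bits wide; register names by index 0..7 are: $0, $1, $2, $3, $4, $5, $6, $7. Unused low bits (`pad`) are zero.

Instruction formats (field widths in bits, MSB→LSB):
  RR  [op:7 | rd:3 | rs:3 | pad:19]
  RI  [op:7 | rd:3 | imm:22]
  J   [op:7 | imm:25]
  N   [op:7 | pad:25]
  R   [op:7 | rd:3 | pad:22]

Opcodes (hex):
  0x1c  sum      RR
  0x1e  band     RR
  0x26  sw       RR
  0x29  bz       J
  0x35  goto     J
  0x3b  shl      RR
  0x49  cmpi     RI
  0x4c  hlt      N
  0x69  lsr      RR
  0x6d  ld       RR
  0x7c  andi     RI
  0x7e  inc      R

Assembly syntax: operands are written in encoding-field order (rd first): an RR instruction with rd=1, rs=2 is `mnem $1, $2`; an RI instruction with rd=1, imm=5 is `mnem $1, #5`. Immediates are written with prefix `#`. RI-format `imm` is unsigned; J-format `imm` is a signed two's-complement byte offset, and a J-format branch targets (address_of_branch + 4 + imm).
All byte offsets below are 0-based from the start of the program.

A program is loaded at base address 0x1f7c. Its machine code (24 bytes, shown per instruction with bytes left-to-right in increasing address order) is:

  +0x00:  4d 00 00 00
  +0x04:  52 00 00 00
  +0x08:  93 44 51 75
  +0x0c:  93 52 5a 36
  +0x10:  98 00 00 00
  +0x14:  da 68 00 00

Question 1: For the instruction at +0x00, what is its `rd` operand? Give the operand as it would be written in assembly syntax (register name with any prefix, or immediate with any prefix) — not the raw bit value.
$4

+0x00: 4d 00 00 00 ⇒ word 0x4d000000 (big)
  opcode bits[31:25]=0x26: sw/RR
  rd: (w>>22)&0x7=0x4 → $4
  rs: (w>>19)&0x7=0x0 → $0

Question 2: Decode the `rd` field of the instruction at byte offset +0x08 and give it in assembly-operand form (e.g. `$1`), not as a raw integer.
$5

[08] 93 44 51 75 → 0x93445175
  op=0x93445175>>25=0x49 ⇒ cmpi (RI)
  rd: (w>>22)&0x7=0x5 → $5
  imm: (w>>0)&0x3fffff=0x45175 → #282997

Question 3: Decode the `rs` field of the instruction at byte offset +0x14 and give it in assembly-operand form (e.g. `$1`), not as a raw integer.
+0x14: da 68 00 00 ⇒ word 0xda680000 (big)
  top 7b → 0x6d → ld [RR]
  rd@[24:22]=0x1 ⇒ $1
  rs@[21:19]=0x5 ⇒ $5

$5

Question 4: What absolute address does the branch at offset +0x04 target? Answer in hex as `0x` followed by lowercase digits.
+0x04: 52 00 00 00 ⇒ word 0x52000000 (big)
  op=0x52000000>>25=0x29 ⇒ bz (J)
  imm: (w>>0)&0x1ffffff=0x0 → #0
  target = base 0x1f7c + off 0x04 + 4 + imm 0 = 0x1f84

0x1f84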